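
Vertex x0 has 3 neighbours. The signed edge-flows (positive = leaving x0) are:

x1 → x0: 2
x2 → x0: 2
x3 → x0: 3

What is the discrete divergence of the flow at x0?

Divergence = sum of outgoing flows = (-2) + (-2) + (-3) = -7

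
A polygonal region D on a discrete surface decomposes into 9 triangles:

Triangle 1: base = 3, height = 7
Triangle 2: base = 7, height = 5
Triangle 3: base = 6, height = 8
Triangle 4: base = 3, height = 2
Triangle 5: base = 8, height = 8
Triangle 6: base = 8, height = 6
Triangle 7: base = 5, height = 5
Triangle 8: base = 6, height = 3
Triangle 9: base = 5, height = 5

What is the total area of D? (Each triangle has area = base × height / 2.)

(1/2)×3×7 + (1/2)×7×5 + (1/2)×6×8 + (1/2)×3×2 + (1/2)×8×8 + (1/2)×8×6 + (1/2)×5×5 + (1/2)×6×3 + (1/2)×5×5 = 145.0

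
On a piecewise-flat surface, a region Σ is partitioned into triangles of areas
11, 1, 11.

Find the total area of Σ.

11 + 1 + 11 = 23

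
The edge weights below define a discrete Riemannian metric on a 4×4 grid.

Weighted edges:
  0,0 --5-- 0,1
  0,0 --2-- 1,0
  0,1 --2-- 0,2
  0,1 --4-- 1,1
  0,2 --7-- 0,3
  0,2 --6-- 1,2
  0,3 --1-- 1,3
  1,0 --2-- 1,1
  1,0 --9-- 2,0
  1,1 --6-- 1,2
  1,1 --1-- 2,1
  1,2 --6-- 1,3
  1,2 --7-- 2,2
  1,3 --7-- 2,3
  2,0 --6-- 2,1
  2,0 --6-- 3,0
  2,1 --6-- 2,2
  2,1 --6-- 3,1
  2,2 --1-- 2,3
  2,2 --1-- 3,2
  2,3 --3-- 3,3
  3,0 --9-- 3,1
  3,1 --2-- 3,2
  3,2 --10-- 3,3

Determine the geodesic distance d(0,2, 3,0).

Shortest path: 0,2 → 0,1 → 1,1 → 2,1 → 2,0 → 3,0, total weight = 19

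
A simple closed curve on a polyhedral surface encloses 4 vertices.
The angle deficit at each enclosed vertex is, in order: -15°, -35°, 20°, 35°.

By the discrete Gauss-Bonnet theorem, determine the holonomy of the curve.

Holonomy = total enclosed curvature = (-15°) + (-35°) + 20° + 35° = 5°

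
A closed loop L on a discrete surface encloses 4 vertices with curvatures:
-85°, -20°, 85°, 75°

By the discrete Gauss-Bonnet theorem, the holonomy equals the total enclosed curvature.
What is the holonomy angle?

Holonomy = total enclosed curvature = (-85°) + (-20°) + 85° + 75° = 55°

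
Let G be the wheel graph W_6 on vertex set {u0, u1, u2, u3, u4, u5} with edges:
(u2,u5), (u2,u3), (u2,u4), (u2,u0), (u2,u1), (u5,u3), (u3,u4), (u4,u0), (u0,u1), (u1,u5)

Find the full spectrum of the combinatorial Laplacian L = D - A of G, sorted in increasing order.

The wheel W_6 is the join K_1 ∨ C_5 (a hub joined to every vertex of a cycle of length 5). For a join G ∨ H (G on p vertices, H on q vertices) the Laplacian spectrum is 0, p+q, the eigenvalues of L(G) other than one 0 each shifted by +q, and the eigenvalues of L(H) other than one 0 each shifted by +p. With G = K_1 (p = 1, nothing left after dropping its 0) and H = C_5 (q = 5, eigenvalues 2 − 2cos(2πk/5), k = 0, …, 4; drop k = 0), the spectrum of W_6 is 0, 6, and 1 + (2 − 2cos(2πk/5)) = 3 − 2cos(2πk/5) for k = 1, …, 4:
k=1: 3 − 2cos(2π/5) = 2.382; k=2: 3 − 2cos(4π/5) = 4.618; k=3: 3 − 2cos(6π/5) = 4.618; k=4: 3 − 2cos(8π/5) = 2.382.
Laplacian eigenvalues (increasing order): [0.0, 2.382, 2.382, 4.618, 4.618, 6.0]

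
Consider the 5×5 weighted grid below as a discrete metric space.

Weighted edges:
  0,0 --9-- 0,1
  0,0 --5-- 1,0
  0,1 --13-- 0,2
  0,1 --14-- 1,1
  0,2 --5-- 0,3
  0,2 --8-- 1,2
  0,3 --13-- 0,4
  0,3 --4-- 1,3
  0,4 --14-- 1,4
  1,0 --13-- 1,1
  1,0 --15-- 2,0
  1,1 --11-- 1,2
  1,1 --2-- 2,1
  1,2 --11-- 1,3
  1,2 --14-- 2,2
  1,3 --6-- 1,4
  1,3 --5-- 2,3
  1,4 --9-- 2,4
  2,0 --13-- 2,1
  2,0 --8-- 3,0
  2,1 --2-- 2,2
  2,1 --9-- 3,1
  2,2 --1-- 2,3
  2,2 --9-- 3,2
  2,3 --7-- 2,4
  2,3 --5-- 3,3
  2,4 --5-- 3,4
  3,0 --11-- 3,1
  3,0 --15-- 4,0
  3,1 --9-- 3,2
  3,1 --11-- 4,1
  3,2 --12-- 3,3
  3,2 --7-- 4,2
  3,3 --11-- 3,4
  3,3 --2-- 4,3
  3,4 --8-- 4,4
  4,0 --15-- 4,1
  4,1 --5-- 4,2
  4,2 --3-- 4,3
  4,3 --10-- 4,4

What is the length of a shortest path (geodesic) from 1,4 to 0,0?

Shortest path: 1,4 → 1,3 → 2,3 → 2,2 → 2,1 → 1,1 → 1,0 → 0,0, total weight = 34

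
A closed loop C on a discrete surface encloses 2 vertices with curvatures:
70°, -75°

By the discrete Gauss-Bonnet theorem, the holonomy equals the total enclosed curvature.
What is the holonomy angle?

Holonomy = total enclosed curvature = 70° + (-75°) = -5°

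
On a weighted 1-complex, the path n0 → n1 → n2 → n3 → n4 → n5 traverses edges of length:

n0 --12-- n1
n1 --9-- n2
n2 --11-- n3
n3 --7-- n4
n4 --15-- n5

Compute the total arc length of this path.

Arc length = 12 + 9 + 11 + 7 + 15 = 54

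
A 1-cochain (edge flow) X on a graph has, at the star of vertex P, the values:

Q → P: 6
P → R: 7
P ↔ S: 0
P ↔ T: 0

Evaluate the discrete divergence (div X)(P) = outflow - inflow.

Divergence = sum of outgoing flows = (-6) + 7 + 0 + 0 = 1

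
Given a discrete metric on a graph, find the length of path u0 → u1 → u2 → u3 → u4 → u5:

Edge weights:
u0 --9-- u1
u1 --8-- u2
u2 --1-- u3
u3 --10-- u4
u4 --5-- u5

Arc length = 9 + 8 + 1 + 10 + 5 = 33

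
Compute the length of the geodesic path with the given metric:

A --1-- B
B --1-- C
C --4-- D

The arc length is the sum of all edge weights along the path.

Arc length = 1 + 1 + 4 = 6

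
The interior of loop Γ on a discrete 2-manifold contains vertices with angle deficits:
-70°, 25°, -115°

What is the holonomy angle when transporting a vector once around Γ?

Holonomy = total enclosed curvature = (-70°) + 25° + (-115°) = -160°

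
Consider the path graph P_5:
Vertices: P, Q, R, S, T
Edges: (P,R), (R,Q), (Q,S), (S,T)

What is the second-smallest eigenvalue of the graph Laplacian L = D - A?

The path graph P_n has Laplacian eigenvalues λ_k = 2 − 2cos(kπ/n), k = 0, 1, …, n−1. Here n = 5:
k=0: 2 − 2cos(0) = 0.0; k=1: 2 − 2cos(π/5) = 0.382; k=2: 2 − 2cos(2π/5) = 1.382; k=3: 2 − 2cos(3π/5) = 2.618; k=4: 2 − 2cos(4π/5) = 3.618.
Laplacian eigenvalues: [0.0, 0.382, 1.382, 2.618, 3.618]. Algebraic connectivity (smallest non-zero eigenvalue) = 0.382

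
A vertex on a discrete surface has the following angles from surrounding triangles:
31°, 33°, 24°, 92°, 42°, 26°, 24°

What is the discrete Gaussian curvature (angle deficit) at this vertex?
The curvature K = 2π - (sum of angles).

Sum of angles = 272°. K = 360° - 272° = 88° = 22π/45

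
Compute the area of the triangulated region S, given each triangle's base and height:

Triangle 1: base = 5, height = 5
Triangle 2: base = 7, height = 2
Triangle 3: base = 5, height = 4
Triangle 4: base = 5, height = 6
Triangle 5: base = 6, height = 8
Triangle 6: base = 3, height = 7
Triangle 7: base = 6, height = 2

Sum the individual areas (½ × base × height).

(1/2)×5×5 + (1/2)×7×2 + (1/2)×5×4 + (1/2)×5×6 + (1/2)×6×8 + (1/2)×3×7 + (1/2)×6×2 = 85.0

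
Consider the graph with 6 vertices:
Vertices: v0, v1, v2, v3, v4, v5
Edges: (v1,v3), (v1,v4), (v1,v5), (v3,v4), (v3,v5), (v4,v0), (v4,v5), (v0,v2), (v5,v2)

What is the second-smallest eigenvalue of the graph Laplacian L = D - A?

Degrees: deg(v0) = 2, deg(v1) = 3, deg(v2) = 2, deg(v3) = 3, deg(v4) = 4, deg(v5) = 4.
L = D − A with rows/columns ordered (v0, v1, v2, v3, v4, v5):
  [ 2,  0, -1,  0, -1,  0]
  [ 0,  3,  0, -1, -1, -1]
  [-1,  0,  2,  0,  0, -1]
  [ 0, -1,  0,  3, -1, -1]
  [-1, -1,  0, -1,  4, -1]
  [ 0, -1, -1, -1, -1,  4]
Characteristic polynomial: det(λI − L) = λ(λ² − 6λ + 6)(λ² − 8λ + 14)(λ − 4).
Roots: λ = 0; (λ² − 6λ + 6) = 0 ⇒ λ = 3 ± √3 ≈ 1.2679, 4.7321; (λ² − 8λ + 14) = 0 ⇒ λ = 4 ± √2 ≈ 2.5858, 5.4142; (λ − 4) = 0 ⇒ λ = 4.
(Check: the roots sum (with multiplicity) to 18, matching trace L = Σdeg = 2·9 = 18.)
Laplacian eigenvalues: [0.0, 1.2679, 2.5858, 4.0, 4.7321, 5.4142]. Algebraic connectivity (smallest non-zero eigenvalue) = 1.2679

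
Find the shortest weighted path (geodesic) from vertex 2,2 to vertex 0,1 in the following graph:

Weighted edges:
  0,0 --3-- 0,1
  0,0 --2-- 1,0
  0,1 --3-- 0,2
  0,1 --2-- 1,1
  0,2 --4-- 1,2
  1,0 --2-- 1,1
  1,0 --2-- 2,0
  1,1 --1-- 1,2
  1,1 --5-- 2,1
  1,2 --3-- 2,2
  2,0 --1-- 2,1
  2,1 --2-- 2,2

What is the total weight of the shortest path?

Shortest path: 2,2 → 1,2 → 1,1 → 0,1, total weight = 6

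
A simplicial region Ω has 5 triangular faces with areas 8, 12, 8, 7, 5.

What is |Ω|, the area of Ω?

8 + 12 + 8 + 7 + 5 = 40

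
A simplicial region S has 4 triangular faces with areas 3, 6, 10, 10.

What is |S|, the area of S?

3 + 6 + 10 + 10 = 29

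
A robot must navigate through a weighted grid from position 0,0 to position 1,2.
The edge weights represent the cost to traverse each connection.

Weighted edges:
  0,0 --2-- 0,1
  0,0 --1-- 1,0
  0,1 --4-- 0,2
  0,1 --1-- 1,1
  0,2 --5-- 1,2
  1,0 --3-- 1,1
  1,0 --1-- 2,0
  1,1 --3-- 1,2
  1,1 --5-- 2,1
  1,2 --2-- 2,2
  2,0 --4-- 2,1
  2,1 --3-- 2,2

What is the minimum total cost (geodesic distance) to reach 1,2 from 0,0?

Shortest path: 0,0 → 0,1 → 1,1 → 1,2, total weight = 6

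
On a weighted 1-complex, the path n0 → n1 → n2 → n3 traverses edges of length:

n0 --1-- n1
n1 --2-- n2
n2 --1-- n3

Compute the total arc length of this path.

Arc length = 1 + 2 + 1 = 4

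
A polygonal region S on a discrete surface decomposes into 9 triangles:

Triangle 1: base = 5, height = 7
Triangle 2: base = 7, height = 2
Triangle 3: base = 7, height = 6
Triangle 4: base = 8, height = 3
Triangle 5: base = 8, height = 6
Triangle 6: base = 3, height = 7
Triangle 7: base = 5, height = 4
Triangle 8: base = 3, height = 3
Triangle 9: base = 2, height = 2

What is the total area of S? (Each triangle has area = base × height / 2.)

(1/2)×5×7 + (1/2)×7×2 + (1/2)×7×6 + (1/2)×8×3 + (1/2)×8×6 + (1/2)×3×7 + (1/2)×5×4 + (1/2)×3×3 + (1/2)×2×2 = 108.5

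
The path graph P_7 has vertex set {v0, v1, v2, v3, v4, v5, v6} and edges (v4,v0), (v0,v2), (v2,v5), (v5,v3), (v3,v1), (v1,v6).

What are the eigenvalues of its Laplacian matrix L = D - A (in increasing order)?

The path graph P_n has Laplacian eigenvalues λ_k = 2 − 2cos(kπ/n), k = 0, 1, …, n−1. Here n = 7:
k=0: 2 − 2cos(0) = 0.0; k=1: 2 − 2cos(π/7) = 0.1981; k=2: 2 − 2cos(2π/7) = 0.753; k=3: 2 − 2cos(3π/7) = 1.555; k=4: 2 − 2cos(4π/7) = 2.445; k=5: 2 − 2cos(5π/7) = 3.247; k=6: 2 − 2cos(6π/7) = 3.8019.
Laplacian eigenvalues (increasing order): [0.0, 0.1981, 0.753, 1.555, 2.445, 3.247, 3.8019]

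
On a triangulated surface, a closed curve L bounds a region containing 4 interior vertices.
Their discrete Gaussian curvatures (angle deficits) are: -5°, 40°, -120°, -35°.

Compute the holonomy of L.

Holonomy = total enclosed curvature = (-5°) + 40° + (-120°) + (-35°) = -120°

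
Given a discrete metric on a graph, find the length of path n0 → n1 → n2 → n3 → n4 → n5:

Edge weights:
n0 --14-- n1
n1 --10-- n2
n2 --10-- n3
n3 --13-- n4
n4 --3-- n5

Arc length = 14 + 10 + 10 + 13 + 3 = 50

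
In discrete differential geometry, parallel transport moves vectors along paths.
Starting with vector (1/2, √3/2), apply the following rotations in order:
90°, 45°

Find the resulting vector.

Total rotation: 90° + 45° = 135°. Final vector: (-0.9659, -0.2588)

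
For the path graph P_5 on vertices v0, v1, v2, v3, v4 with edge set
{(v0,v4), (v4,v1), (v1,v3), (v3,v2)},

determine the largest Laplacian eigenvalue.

The path graph P_n has Laplacian eigenvalues λ_k = 2 − 2cos(kπ/n), k = 0, 1, …, n−1. Here n = 5:
k=0: 2 − 2cos(0) = 0.0; k=1: 2 − 2cos(π/5) = 0.382; k=2: 2 − 2cos(2π/5) = 1.382; k=3: 2 − 2cos(3π/5) = 2.618; k=4: 2 − 2cos(4π/5) = 3.618.
Laplacian eigenvalues: [0.0, 0.382, 1.382, 2.618, 3.618]. Largest eigenvalue (spectral radius) = 3.618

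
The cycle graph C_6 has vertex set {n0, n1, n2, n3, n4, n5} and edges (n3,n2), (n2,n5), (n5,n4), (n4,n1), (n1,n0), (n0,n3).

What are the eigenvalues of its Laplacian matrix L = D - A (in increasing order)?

The cycle graph C_n has Laplacian eigenvalues λ_k = 2 − 2cos(2πk/n), k = 0, 1, …, n−1. Here n = 6:
k=0: 2 − 2cos(0) = 0.0; k=1: 2 − 2cos(π/3) = 1.0; k=2: 2 − 2cos(2π/3) = 3.0; k=3: 2 − 2cos(π) = 4.0; k=4: 2 − 2cos(4π/3) = 3.0; k=5: 2 − 2cos(5π/3) = 1.0.
Laplacian eigenvalues (increasing order): [0.0, 1.0, 1.0, 3.0, 3.0, 4.0]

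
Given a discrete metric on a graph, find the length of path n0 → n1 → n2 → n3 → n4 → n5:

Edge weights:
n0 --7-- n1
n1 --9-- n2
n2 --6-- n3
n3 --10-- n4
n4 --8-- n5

Arc length = 7 + 9 + 6 + 10 + 8 = 40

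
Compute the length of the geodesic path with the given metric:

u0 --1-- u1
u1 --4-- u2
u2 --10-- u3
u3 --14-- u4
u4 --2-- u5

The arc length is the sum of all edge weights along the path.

Arc length = 1 + 4 + 10 + 14 + 2 = 31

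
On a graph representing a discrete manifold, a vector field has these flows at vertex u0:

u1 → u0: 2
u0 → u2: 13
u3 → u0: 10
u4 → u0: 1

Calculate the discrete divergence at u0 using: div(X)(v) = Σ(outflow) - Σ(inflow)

Divergence = sum of outgoing flows = (-2) + 13 + (-10) + (-1) = 0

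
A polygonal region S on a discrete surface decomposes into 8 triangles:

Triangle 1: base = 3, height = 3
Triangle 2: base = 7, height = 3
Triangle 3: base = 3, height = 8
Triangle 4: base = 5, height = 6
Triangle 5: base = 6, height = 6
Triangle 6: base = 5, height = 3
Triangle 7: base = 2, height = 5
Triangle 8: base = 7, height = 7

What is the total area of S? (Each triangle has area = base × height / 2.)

(1/2)×3×3 + (1/2)×7×3 + (1/2)×3×8 + (1/2)×5×6 + (1/2)×6×6 + (1/2)×5×3 + (1/2)×2×5 + (1/2)×7×7 = 97.0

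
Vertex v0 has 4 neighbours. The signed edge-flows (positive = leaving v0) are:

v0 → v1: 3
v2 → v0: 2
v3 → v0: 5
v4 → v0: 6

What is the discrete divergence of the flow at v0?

Divergence = sum of outgoing flows = 3 + (-2) + (-5) + (-6) = -10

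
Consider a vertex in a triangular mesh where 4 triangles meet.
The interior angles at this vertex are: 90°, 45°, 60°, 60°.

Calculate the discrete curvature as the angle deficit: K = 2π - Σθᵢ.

Sum of angles = 255°. K = 360° - 255° = 105°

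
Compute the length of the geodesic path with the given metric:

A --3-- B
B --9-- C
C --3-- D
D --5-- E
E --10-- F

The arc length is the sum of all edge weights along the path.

Arc length = 3 + 9 + 3 + 5 + 10 = 30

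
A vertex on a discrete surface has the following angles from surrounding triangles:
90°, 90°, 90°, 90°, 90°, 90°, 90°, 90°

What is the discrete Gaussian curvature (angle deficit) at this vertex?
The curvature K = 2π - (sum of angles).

Sum of angles = 720°. K = 360° - 720° = -360°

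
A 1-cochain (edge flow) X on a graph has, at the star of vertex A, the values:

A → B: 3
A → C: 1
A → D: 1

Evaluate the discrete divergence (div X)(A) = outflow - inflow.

Divergence = sum of outgoing flows = 3 + 1 + 1 = 5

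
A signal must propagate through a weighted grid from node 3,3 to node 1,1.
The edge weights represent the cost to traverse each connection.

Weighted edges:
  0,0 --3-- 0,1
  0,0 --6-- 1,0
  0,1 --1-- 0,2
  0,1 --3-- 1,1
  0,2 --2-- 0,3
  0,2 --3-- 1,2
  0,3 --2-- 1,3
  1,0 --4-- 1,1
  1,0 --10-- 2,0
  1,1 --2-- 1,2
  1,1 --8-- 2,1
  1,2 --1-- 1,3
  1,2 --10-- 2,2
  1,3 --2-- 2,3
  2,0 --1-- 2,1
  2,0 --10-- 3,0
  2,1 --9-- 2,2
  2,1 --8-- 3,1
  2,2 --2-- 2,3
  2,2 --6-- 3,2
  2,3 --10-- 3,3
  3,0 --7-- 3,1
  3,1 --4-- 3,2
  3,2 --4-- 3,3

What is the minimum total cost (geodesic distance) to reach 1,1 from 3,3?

Shortest path: 3,3 → 2,3 → 1,3 → 1,2 → 1,1, total weight = 15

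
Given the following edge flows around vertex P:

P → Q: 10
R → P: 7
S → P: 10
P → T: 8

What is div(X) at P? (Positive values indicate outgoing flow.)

Divergence = sum of outgoing flows = 10 + (-7) + (-10) + 8 = 1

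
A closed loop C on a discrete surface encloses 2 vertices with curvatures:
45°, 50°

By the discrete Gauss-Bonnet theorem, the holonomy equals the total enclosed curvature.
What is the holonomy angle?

Holonomy = total enclosed curvature = 45° + 50° = 95°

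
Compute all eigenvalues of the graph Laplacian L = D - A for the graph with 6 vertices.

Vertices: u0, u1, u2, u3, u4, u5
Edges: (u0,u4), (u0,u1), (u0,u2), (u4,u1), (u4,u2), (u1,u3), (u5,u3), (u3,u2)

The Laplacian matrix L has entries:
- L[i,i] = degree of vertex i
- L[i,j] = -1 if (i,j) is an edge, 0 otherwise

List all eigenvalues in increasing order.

Degrees: deg(u0) = 3, deg(u1) = 3, deg(u2) = 3, deg(u3) = 3, deg(u4) = 3, deg(u5) = 1.
L = D − A with rows/columns ordered (u0, u1, u2, u3, u4, u5):
  [ 3, -1, -1,  0, -1,  0]
  [-1,  3,  0, -1, -1,  0]
  [-1,  0,  3, -1, -1,  0]
  [ 0, -1, -1,  3,  0, -1]
  [-1, -1, -1,  0,  3,  0]
  [ 0,  0,  0, -1,  0,  1]
Characteristic polynomial: det(λI − L) = λ(λ² − 6λ + 4)(λ − 3)²(λ − 4).
Roots: λ = 0; (λ² − 6λ + 4) = 0 ⇒ λ = 3 ± √5 ≈ 0.7639, 5.2361; (λ − 3) = 0 ⇒ λ = 3 (multiplicity 2); (λ − 4) = 0 ⇒ λ = 4.
(Check: the roots sum (with multiplicity) to 16, matching trace L = Σdeg = 2·8 = 16.)
Laplacian eigenvalues (increasing order): [0.0, 0.7639, 3.0, 3.0, 4.0, 5.2361]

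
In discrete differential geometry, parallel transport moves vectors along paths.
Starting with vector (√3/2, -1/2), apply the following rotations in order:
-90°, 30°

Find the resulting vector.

Total rotation: (-90°) + 30° = -60°. Final vector: (0, -1)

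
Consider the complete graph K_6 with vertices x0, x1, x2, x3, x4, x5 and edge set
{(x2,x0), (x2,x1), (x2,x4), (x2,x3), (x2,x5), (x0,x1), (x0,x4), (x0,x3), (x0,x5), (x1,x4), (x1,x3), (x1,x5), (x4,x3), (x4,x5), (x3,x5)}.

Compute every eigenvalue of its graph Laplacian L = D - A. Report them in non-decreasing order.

For the complete graph K_n, L = nI − J (J = all-ones matrix). J has eigenvalues n (once, eigenvector 𝟙) and 0 (multiplicity n−1), so L has eigenvalues 0 (once) and n (multiplicity n−1). Here n = 6: eigenvalue 0 once and 6 with multiplicity 5.
Laplacian eigenvalues (increasing order): [0.0, 6.0, 6.0, 6.0, 6.0, 6.0]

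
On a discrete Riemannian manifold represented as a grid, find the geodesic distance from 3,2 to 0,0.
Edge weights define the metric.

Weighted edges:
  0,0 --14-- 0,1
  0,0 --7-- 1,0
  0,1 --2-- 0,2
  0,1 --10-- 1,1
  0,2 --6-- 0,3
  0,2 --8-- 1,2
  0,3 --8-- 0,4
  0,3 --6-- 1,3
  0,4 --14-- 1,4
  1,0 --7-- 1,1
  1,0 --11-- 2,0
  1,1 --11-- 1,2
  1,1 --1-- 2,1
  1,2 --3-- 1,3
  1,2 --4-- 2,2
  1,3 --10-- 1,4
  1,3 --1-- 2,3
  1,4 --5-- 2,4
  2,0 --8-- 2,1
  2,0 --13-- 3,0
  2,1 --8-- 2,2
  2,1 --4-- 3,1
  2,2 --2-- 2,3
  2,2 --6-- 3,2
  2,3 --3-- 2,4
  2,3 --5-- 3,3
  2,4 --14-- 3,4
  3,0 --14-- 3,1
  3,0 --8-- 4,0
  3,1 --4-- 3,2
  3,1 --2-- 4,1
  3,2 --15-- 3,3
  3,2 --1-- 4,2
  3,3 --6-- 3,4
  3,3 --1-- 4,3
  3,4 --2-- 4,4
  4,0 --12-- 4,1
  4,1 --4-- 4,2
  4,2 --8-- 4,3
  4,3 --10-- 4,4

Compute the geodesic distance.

Shortest path: 3,2 → 3,1 → 2,1 → 1,1 → 1,0 → 0,0, total weight = 23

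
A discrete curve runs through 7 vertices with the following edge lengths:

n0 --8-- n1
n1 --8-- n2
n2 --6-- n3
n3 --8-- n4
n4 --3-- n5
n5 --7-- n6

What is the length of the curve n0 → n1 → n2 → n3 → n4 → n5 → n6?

Arc length = 8 + 8 + 6 + 8 + 3 + 7 = 40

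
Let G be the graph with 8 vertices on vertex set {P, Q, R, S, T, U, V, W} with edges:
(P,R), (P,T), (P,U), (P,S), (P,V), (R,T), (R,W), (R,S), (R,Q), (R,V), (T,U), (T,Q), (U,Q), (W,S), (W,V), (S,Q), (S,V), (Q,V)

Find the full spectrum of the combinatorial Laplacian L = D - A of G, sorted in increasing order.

Degrees: deg(P) = 5, deg(Q) = 5, deg(R) = 6, deg(S) = 5, deg(T) = 4, deg(U) = 3, deg(V) = 5, deg(W) = 3.
L = D − A with rows/columns ordered (P, Q, R, S, T, U, V, W):
  [ 5,  0, -1, -1, -1, -1, -1,  0]
  [ 0,  5, -1, -1, -1, -1, -1,  0]
  [-1, -1,  6, -1, -1,  0, -1, -1]
  [-1, -1, -1,  5,  0,  0, -1, -1]
  [-1, -1, -1,  0,  4, -1,  0,  0]
  [-1, -1,  0,  0, -1,  3,  0,  0]
  [-1, -1, -1, -1,  0,  0,  5, -1]
  [ 0,  0, -1, -1,  0,  0, -1,  3]
Characteristic polynomial: det(λI − L) = λ(λ − 2)(λ − 4)(λ² − 12λ + 34)(λ − 5)(λ − 6)(λ − 7).
Roots: λ = 0; (λ − 2) = 0 ⇒ λ = 2; (λ − 4) = 0 ⇒ λ = 4; (λ² − 12λ + 34) = 0 ⇒ λ = 6 ± √2 ≈ 4.5858, 7.4142; (λ − 5) = 0 ⇒ λ = 5; (λ − 6) = 0 ⇒ λ = 6; (λ − 7) = 0 ⇒ λ = 7.
(Check: the roots sum (with multiplicity) to 36, matching trace L = Σdeg = 2·18 = 36.)
Laplacian eigenvalues (increasing order): [0.0, 2.0, 4.0, 4.5858, 5.0, 6.0, 7.0, 7.4142]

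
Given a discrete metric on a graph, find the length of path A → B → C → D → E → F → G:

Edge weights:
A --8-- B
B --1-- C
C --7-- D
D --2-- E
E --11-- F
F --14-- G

Arc length = 8 + 1 + 7 + 2 + 11 + 14 = 43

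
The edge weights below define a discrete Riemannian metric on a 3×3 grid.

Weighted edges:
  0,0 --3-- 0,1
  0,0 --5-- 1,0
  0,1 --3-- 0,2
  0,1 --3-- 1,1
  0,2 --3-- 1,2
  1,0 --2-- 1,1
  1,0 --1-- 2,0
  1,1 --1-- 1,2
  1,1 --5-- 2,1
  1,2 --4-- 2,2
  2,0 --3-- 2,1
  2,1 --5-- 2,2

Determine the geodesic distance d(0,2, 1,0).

Shortest path: 0,2 → 1,2 → 1,1 → 1,0, total weight = 6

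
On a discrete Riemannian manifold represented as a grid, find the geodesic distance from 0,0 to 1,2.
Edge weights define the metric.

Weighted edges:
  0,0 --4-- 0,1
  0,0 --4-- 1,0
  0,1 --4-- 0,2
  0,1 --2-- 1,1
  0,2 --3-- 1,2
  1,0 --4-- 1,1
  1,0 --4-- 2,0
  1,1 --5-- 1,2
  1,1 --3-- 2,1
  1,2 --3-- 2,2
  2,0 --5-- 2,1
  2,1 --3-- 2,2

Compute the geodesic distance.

Shortest path: 0,0 → 0,1 → 1,1 → 1,2, total weight = 11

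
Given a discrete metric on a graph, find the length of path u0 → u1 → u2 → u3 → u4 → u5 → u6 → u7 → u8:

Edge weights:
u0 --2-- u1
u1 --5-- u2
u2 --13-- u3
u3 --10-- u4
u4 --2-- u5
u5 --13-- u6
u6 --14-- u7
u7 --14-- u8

Arc length = 2 + 5 + 13 + 10 + 2 + 13 + 14 + 14 = 73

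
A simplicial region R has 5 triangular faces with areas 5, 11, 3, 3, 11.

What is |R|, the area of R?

5 + 11 + 3 + 3 + 11 = 33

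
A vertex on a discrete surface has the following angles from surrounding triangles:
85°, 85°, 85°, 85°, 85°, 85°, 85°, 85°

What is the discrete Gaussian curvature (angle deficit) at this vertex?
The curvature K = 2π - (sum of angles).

Sum of angles = 680°. K = 360° - 680° = -320° = -16π/9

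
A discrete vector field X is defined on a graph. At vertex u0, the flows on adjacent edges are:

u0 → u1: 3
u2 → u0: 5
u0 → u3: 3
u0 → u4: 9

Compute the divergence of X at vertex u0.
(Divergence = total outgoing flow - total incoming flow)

Divergence = sum of outgoing flows = 3 + (-5) + 3 + 9 = 10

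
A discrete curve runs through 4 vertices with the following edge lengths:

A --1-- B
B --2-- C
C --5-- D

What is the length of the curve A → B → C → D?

Arc length = 1 + 2 + 5 = 8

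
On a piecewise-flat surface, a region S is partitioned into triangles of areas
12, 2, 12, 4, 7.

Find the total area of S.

12 + 2 + 12 + 4 + 7 = 37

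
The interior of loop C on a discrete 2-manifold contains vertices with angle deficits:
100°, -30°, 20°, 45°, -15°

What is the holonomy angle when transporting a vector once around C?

Holonomy = total enclosed curvature = 100° + (-30°) + 20° + 45° + (-15°) = 120°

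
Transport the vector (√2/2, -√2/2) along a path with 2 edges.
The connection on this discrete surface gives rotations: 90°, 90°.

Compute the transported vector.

Total rotation: 90° + 90° = 180°. Final vector: (-0.7071, 0.7071)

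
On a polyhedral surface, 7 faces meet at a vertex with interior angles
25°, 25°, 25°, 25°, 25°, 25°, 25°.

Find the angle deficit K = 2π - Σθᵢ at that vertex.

Sum of angles = 175°. K = 360° - 175° = 185° = 37π/36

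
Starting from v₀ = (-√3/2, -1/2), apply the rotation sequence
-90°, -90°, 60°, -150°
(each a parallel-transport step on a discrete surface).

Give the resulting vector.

Total rotation: (-90°) + (-90°) + 60° + (-150°) = -270° ≡ 90° (mod 360°). Final vector: (0.5000, -0.8660)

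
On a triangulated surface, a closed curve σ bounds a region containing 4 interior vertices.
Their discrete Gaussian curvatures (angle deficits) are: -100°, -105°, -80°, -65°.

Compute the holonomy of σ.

Holonomy = total enclosed curvature = (-100°) + (-105°) + (-80°) + (-65°) = -350°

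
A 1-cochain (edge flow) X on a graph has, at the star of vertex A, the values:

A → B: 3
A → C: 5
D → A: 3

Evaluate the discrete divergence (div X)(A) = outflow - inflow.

Divergence = sum of outgoing flows = 3 + 5 + (-3) = 5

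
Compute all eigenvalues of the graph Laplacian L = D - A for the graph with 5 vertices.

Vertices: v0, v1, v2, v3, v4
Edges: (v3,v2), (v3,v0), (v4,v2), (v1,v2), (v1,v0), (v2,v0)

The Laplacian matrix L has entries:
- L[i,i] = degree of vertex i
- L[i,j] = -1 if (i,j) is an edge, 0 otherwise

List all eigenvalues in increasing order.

Degrees: deg(v0) = 3, deg(v1) = 2, deg(v2) = 4, deg(v3) = 2, deg(v4) = 1.
L = D − A with rows/columns ordered (v0, v1, v2, v3, v4):
  [ 3, -1, -1, -1,  0]
  [-1,  2, -1,  0,  0]
  [-1, -1,  4, -1, -1]
  [-1,  0, -1,  2,  0]
  [ 0,  0, -1,  0,  1]
Characteristic polynomial: det(λI − L) = λ(λ − 1)(λ − 2)(λ − 4)(λ − 5).
Roots: λ = 0; (λ − 1) = 0 ⇒ λ = 1; (λ − 2) = 0 ⇒ λ = 2; (λ − 4) = 0 ⇒ λ = 4; (λ − 5) = 0 ⇒ λ = 5.
(Check: the roots sum (with multiplicity) to 12, matching trace L = Σdeg = 2·6 = 12.)
Laplacian eigenvalues (increasing order): [0.0, 1.0, 2.0, 4.0, 5.0]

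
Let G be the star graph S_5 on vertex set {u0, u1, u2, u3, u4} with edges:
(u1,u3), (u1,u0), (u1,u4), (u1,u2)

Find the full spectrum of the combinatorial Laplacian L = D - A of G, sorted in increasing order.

The star S_5 is the complete bipartite graph K_{1,4} (one hub of degree 4, 4 leaves of degree 1). The Laplacian spectrum of K_{p,q} is 0, p (multiplicity q−1), q (multiplicity p−1), p+q. With p = 1, q = 4: 0 once, 1 with multiplicity 3, and 5 once. (Check: trace L = sum of degrees = 8 = 3·1 + 5.)
Laplacian eigenvalues (increasing order): [0.0, 1.0, 1.0, 1.0, 5.0]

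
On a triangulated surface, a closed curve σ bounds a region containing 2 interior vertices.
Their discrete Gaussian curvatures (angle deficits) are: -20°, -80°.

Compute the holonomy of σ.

Holonomy = total enclosed curvature = (-20°) + (-80°) = -100°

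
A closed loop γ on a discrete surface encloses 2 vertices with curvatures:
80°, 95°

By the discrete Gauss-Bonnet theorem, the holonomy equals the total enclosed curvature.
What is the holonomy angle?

Holonomy = total enclosed curvature = 80° + 95° = 175°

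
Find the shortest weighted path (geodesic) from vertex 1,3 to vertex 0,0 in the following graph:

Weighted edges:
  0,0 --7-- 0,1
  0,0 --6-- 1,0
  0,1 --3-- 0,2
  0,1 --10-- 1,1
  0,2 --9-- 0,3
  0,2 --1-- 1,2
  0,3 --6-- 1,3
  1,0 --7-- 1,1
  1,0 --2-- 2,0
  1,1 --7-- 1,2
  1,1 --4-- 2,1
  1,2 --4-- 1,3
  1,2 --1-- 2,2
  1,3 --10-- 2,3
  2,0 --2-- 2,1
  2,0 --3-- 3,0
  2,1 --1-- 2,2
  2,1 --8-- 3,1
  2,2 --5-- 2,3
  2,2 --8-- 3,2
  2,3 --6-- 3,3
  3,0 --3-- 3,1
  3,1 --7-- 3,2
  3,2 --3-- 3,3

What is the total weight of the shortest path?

Shortest path: 1,3 → 1,2 → 0,2 → 0,1 → 0,0, total weight = 15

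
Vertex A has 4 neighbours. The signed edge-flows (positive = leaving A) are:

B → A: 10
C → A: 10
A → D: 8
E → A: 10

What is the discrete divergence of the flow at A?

Divergence = sum of outgoing flows = (-10) + (-10) + 8 + (-10) = -22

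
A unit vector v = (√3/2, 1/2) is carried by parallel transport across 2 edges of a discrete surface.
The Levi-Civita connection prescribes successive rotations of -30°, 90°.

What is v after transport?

Total rotation: (-30°) + 90° = 60°. Final vector: (0, 1)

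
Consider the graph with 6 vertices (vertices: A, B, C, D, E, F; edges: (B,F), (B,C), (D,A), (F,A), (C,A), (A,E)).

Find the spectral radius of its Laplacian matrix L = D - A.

Degrees: deg(A) = 4, deg(B) = 2, deg(C) = 2, deg(D) = 1, deg(E) = 1, deg(F) = 2.
L = D − A with rows/columns ordered (A, B, C, D, E, F):
  [ 4,  0, -1, -1, -1, -1]
  [ 0,  2, -1,  0,  0, -1]
  [-1, -1,  2,  0,  0,  0]
  [-1,  0,  0,  1,  0,  0]
  [-1,  0,  0,  0,  1,  0]
  [-1, -1,  0,  0,  0,  2]
Characteristic polynomial: det(λI − L) = λ(λ² − 6λ + 4)(λ − 1)(λ − 2)(λ − 3).
Roots: λ = 0; (λ² − 6λ + 4) = 0 ⇒ λ = 3 ± √5 ≈ 0.7639, 5.2361; (λ − 1) = 0 ⇒ λ = 1; (λ − 2) = 0 ⇒ λ = 2; (λ − 3) = 0 ⇒ λ = 3.
(Check: the roots sum (with multiplicity) to 12, matching trace L = Σdeg = 2·6 = 12.)
Laplacian eigenvalues: [0.0, 0.7639, 1.0, 2.0, 3.0, 5.2361]. Largest eigenvalue (spectral radius) = 5.2361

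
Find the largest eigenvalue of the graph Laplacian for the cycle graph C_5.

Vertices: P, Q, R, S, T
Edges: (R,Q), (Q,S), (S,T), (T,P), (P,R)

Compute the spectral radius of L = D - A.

The cycle graph C_n has Laplacian eigenvalues λ_k = 2 − 2cos(2πk/n), k = 0, 1, …, n−1. Here n = 5:
k=0: 2 − 2cos(0) = 0.0; k=1: 2 − 2cos(2π/5) = 1.382; k=2: 2 − 2cos(4π/5) = 3.618; k=3: 2 − 2cos(6π/5) = 3.618; k=4: 2 − 2cos(8π/5) = 1.382.
Laplacian eigenvalues: [0.0, 1.382, 1.382, 3.618, 3.618]. Largest eigenvalue (spectral radius) = 3.618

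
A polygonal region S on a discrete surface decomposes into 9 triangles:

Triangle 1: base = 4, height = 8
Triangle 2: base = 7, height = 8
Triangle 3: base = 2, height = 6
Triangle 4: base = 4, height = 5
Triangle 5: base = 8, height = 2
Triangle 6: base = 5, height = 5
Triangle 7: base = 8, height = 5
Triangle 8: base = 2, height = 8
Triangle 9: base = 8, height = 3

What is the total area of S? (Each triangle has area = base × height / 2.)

(1/2)×4×8 + (1/2)×7×8 + (1/2)×2×6 + (1/2)×4×5 + (1/2)×8×2 + (1/2)×5×5 + (1/2)×8×5 + (1/2)×2×8 + (1/2)×8×3 = 120.5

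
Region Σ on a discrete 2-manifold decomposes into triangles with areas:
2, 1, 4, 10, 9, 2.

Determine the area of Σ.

2 + 1 + 4 + 10 + 9 + 2 = 28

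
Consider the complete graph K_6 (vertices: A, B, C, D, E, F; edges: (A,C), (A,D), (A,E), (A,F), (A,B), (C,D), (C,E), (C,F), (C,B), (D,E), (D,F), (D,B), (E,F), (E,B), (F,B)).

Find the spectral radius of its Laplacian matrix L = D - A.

For the complete graph K_n, L = nI − J (J = all-ones matrix). J has eigenvalues n (once, eigenvector 𝟙) and 0 (multiplicity n−1), so L has eigenvalues 0 (once) and n (multiplicity n−1). Here n = 6: eigenvalue 0 once and 6 with multiplicity 5.
Laplacian eigenvalues: [0.0, 6.0, 6.0, 6.0, 6.0, 6.0]. Largest eigenvalue (spectral radius) = 6.0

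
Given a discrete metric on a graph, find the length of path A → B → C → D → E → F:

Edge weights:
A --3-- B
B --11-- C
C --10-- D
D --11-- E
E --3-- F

Arc length = 3 + 11 + 10 + 11 + 3 = 38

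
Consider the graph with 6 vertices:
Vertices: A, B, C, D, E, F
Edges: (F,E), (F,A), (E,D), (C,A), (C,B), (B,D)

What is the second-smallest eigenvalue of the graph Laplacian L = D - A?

Degrees: deg(A) = 2, deg(B) = 2, deg(C) = 2, deg(D) = 2, deg(E) = 2, deg(F) = 2.
L = D − A with rows/columns ordered (A, B, C, D, E, F):
  [ 2,  0, -1,  0,  0, -1]
  [ 0,  2, -1, -1,  0,  0]
  [-1, -1,  2,  0,  0,  0]
  [ 0, -1,  0,  2, -1,  0]
  [ 0,  0,  0, -1,  2, -1]
  [-1,  0,  0,  0, -1,  2]
Characteristic polynomial: det(λI − L) = λ(λ − 1)²(λ − 3)²(λ − 4).
Roots: λ = 0; (λ − 1) = 0 ⇒ λ = 1 (multiplicity 2); (λ − 3) = 0 ⇒ λ = 3 (multiplicity 2); (λ − 4) = 0 ⇒ λ = 4.
(Check: the roots sum (with multiplicity) to 12, matching trace L = Σdeg = 2·6 = 12.)
Laplacian eigenvalues: [0.0, 1.0, 1.0, 3.0, 3.0, 4.0]. Algebraic connectivity (smallest non-zero eigenvalue) = 1.0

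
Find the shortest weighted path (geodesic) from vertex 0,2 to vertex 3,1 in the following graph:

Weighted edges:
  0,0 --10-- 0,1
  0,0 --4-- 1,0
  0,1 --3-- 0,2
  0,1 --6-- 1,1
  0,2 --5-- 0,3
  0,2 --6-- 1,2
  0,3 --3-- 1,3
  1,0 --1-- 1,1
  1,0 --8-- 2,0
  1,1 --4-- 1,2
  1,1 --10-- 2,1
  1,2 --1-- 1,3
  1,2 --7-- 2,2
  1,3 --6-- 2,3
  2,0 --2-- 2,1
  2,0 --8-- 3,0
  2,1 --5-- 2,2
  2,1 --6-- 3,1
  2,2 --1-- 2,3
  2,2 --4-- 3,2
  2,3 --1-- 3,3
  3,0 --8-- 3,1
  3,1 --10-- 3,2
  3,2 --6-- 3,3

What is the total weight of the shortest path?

Shortest path: 0,2 → 1,2 → 2,2 → 2,1 → 3,1, total weight = 24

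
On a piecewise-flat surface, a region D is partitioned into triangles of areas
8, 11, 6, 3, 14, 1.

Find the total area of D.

8 + 11 + 6 + 3 + 14 + 1 = 43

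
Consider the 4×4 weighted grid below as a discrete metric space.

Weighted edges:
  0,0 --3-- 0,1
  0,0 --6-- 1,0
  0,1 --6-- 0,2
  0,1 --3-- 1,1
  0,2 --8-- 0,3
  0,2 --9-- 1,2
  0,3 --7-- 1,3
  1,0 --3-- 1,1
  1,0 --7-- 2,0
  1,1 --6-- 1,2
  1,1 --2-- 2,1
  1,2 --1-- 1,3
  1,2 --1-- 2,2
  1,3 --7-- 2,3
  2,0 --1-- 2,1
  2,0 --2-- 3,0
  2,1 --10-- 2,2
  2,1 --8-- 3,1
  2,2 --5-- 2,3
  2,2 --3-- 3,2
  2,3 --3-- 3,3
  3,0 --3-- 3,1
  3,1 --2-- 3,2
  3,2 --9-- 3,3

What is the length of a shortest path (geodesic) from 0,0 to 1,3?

Shortest path: 0,0 → 0,1 → 1,1 → 1,2 → 1,3, total weight = 13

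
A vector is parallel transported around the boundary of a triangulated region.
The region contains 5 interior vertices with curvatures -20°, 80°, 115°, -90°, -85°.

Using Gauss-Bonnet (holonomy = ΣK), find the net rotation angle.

Holonomy = total enclosed curvature = (-20°) + 80° + 115° + (-90°) + (-85°) = 0°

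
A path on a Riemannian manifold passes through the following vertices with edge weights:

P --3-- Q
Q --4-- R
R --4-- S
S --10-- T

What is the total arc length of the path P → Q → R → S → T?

Arc length = 3 + 4 + 4 + 10 = 21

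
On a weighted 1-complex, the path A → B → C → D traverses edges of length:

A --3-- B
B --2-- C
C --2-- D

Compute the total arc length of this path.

Arc length = 3 + 2 + 2 = 7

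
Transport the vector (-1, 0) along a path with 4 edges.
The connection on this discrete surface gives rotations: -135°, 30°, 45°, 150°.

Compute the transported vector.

Total rotation: (-135°) + 30° + 45° + 150° = 90°. Final vector: (0, -1)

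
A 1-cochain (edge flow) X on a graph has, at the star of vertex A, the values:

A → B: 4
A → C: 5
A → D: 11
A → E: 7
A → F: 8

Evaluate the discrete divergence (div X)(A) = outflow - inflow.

Divergence = sum of outgoing flows = 4 + 5 + 11 + 7 + 8 = 35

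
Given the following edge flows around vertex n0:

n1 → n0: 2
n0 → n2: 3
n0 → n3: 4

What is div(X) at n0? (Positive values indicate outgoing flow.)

Divergence = sum of outgoing flows = (-2) + 3 + 4 = 5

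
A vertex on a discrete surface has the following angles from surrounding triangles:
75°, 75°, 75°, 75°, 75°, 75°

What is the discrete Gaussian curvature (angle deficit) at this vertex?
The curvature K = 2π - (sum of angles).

Sum of angles = 450°. K = 360° - 450° = -90°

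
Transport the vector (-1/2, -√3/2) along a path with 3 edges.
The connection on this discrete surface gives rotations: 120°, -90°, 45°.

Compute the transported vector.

Total rotation: 120° + (-90°) + 45° = 75°. Final vector: (0.7071, -0.7071)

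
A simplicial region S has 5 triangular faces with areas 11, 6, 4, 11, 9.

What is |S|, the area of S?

11 + 6 + 4 + 11 + 9 = 41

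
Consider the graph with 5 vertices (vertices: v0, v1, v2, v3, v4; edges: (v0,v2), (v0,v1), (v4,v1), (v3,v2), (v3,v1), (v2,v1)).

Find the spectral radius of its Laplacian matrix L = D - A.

Degrees: deg(v0) = 2, deg(v1) = 4, deg(v2) = 3, deg(v3) = 2, deg(v4) = 1.
L = D − A with rows/columns ordered (v0, v1, v2, v3, v4):
  [ 2, -1, -1,  0,  0]
  [-1,  4, -1, -1, -1]
  [-1, -1,  3, -1,  0]
  [ 0, -1, -1,  2,  0]
  [ 0, -1,  0,  0,  1]
Characteristic polynomial: det(λI − L) = λ(λ − 1)(λ − 2)(λ − 4)(λ − 5).
Roots: λ = 0; (λ − 1) = 0 ⇒ λ = 1; (λ − 2) = 0 ⇒ λ = 2; (λ − 4) = 0 ⇒ λ = 4; (λ − 5) = 0 ⇒ λ = 5.
(Check: the roots sum (with multiplicity) to 12, matching trace L = Σdeg = 2·6 = 12.)
Laplacian eigenvalues: [0.0, 1.0, 2.0, 4.0, 5.0]. Largest eigenvalue (spectral radius) = 5.0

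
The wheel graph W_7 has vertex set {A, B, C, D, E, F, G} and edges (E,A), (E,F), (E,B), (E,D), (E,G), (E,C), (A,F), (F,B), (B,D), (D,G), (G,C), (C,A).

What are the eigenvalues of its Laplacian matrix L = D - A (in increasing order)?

The wheel W_7 is the join K_1 ∨ C_6 (a hub joined to every vertex of a cycle of length 6). For a join G ∨ H (G on p vertices, H on q vertices) the Laplacian spectrum is 0, p+q, the eigenvalues of L(G) other than one 0 each shifted by +q, and the eigenvalues of L(H) other than one 0 each shifted by +p. With G = K_1 (p = 1, nothing left after dropping its 0) and H = C_6 (q = 6, eigenvalues 2 − 2cos(2πk/6), k = 0, …, 5; drop k = 0), the spectrum of W_7 is 0, 7, and 1 + (2 − 2cos(2πk/6)) = 3 − 2cos(2πk/6) for k = 1, …, 5:
k=1: 3 − 2cos(π/3) = 2.0; k=2: 3 − 2cos(2π/3) = 4.0; k=3: 3 − 2cos(π) = 5.0; k=4: 3 − 2cos(4π/3) = 4.0; k=5: 3 − 2cos(5π/3) = 2.0.
Laplacian eigenvalues (increasing order): [0.0, 2.0, 2.0, 4.0, 4.0, 5.0, 7.0]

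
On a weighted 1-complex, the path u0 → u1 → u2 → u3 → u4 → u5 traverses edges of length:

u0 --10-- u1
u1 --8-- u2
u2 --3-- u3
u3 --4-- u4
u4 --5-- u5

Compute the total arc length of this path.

Arc length = 10 + 8 + 3 + 4 + 5 = 30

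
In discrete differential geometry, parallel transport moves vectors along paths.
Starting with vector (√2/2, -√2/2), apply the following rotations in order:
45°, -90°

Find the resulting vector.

Total rotation: 45° + (-90°) = -45°. Final vector: (0, -1)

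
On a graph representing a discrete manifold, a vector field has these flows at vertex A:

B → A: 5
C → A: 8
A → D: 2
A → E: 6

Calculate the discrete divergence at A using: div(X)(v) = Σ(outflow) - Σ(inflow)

Divergence = sum of outgoing flows = (-5) + (-8) + 2 + 6 = -5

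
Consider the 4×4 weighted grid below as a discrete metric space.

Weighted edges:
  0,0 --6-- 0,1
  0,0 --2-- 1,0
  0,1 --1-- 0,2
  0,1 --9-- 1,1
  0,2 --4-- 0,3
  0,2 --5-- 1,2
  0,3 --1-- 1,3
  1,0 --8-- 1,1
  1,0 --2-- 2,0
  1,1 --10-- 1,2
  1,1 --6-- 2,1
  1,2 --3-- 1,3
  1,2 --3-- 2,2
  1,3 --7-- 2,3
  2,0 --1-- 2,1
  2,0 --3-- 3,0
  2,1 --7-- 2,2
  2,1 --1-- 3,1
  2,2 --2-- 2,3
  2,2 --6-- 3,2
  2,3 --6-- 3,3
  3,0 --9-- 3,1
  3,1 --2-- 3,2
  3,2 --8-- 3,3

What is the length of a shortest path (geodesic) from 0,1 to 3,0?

Shortest path: 0,1 → 0,0 → 1,0 → 2,0 → 3,0, total weight = 13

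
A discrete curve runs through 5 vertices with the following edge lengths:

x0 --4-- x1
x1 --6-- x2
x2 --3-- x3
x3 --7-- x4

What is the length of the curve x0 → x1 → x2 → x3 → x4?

Arc length = 4 + 6 + 3 + 7 = 20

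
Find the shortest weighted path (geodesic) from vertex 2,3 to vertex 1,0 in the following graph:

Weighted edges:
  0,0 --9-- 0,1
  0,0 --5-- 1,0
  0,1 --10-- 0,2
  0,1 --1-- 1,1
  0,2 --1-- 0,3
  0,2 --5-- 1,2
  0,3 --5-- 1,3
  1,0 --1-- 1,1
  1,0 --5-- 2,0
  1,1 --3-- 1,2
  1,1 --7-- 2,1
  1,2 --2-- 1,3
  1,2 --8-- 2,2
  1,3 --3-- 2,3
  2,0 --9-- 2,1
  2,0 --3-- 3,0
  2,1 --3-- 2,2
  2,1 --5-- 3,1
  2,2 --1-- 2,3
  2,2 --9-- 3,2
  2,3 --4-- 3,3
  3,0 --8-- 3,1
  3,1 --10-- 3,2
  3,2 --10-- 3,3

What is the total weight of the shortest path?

Shortest path: 2,3 → 1,3 → 1,2 → 1,1 → 1,0, total weight = 9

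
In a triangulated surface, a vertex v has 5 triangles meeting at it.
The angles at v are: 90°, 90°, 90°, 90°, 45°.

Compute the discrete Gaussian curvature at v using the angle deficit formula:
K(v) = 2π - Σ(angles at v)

Sum of angles = 405°. K = 360° - 405° = -45°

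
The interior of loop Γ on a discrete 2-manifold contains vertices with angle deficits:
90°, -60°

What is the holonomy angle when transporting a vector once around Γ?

Holonomy = total enclosed curvature = 90° + (-60°) = 30°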